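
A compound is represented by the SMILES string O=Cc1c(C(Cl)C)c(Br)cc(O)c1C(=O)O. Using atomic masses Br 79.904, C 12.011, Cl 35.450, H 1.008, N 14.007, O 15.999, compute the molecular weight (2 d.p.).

First, the molecular formula is C10H8BrClO4 (counting implicit H from valence).
  Br: 1 × 79.904 = 79.904
  C: 10 × 12.011 = 120.110
  Cl: 1 × 35.450 = 35.450
  H: 8 × 1.008 = 8.064
  O: 4 × 15.999 = 63.996
Sum: 1×79.904 + 10×12.011 + 1×35.450 + 8×1.008 + 4×15.999 = 307.524 → 307.52 g/mol.

307.52 g/mol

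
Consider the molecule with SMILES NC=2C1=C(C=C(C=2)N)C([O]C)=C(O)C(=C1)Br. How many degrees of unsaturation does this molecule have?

Degree of unsaturation = (number of rings) + (number of π bonds).
Ring closures in the SMILES: 2.
π bonds: 5 double bonds (each 1 DoU) → 5 DoU from unsaturation.
Total DoU = 2 + 5 = 7.

7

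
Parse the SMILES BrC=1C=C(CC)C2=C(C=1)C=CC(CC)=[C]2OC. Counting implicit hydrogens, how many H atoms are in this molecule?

17

Walk through each heavy atom and fill implicit hydrogens from standard valence (C 4, N 3, O 2, S 2, halogen 1):
  atom 1: Br (halogen, monovalent) → 0 H
  atom 2: C, bond orders sum to 4 (valence 4) → 0 H
  atom 3: C, bond orders sum to 3 (valence 4) → 1 H
  atom 4: C, bond orders sum to 4 (valence 4) → 0 H
  atom 5: C, bond orders sum to 2 (valence 4) → 2 H
  atom 6: C, bond orders sum to 1 (valence 4) → 3 H
  atom 7: C, bond orders sum to 4 (valence 4) → 0 H
  atom 8: C, bond orders sum to 4 (valence 4) → 0 H
  atom 9: C, bond orders sum to 3 (valence 4) → 1 H
  atom 10: C, bond orders sum to 3 (valence 4) → 1 H
  atom 11: C, bond orders sum to 3 (valence 4) → 1 H
  atom 12: C, bond orders sum to 4 (valence 4) → 0 H
  atom 13: C, bond orders sum to 2 (valence 4) → 2 H
  atom 14: C, bond orders sum to 1 (valence 4) → 3 H
  atom 15: C with explicit H count 0
  atom 16: O, bond orders sum to 2 (valence 2) → 0 H
  atom 17: C, bond orders sum to 1 (valence 4) → 3 H
Total hydrogens: 17.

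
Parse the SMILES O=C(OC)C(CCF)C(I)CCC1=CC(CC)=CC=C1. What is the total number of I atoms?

1

Scan the SMILES for I atoms (remember two-letter symbols like Cl and Br are single atoms).
Iodine count: 1.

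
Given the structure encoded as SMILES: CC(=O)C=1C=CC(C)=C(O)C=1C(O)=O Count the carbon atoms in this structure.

Count every carbon token in the SMILES (each C, including those in ring-closure positions and inside branches).
Carbon count: 10.

10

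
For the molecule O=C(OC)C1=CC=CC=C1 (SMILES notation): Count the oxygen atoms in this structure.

Scan the SMILES for O atoms (remember two-letter symbols like Cl and Br are single atoms).
Oxygen count: 2.

2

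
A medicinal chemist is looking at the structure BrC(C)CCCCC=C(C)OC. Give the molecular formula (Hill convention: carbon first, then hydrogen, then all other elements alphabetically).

C10H19BrO

Walk through each heavy atom and fill implicit hydrogens from standard valence (C 4, N 3, O 2, S 2, halogen 1):
  atom 1: Br (halogen, monovalent) → 0 H
  atom 2: C, bond orders sum to 3 (valence 4) → 1 H
  atom 3: C, bond orders sum to 1 (valence 4) → 3 H
  atom 4: C, bond orders sum to 2 (valence 4) → 2 H
  atom 5: C, bond orders sum to 2 (valence 4) → 2 H
  atom 6: C, bond orders sum to 2 (valence 4) → 2 H
  atom 7: C, bond orders sum to 2 (valence 4) → 2 H
  atom 8: C, bond orders sum to 3 (valence 4) → 1 H
  atom 9: C, bond orders sum to 4 (valence 4) → 0 H
  atom 10: C, bond orders sum to 1 (valence 4) → 3 H
  atom 11: O, bond orders sum to 2 (valence 2) → 0 H
  atom 12: C, bond orders sum to 1 (valence 4) → 3 H
Totals → C:10, H:19, Br:1, O:1.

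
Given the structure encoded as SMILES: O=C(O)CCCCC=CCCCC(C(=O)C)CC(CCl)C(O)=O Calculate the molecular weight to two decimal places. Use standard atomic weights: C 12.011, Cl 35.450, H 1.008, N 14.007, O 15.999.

First, the molecular formula is C17H27ClO5 (counting implicit H from valence).
  C: 17 × 12.011 = 204.187
  Cl: 1 × 35.450 = 35.450
  H: 27 × 1.008 = 27.216
  O: 5 × 15.999 = 79.995
Sum: 17×12.011 + 1×35.450 + 27×1.008 + 5×15.999 = 346.848 → 346.85 g/mol.

346.85 g/mol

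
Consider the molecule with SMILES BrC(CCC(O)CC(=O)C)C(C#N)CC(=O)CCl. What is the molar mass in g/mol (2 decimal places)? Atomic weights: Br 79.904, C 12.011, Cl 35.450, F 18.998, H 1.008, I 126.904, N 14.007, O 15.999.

First, the molecular formula is C12H17BrClNO3 (counting implicit H from valence).
  Br: 1 × 79.904 = 79.904
  C: 12 × 12.011 = 144.132
  Cl: 1 × 35.450 = 35.450
  H: 17 × 1.008 = 17.136
  N: 1 × 14.007 = 14.007
  O: 3 × 15.999 = 47.997
Sum: 1×79.904 + 12×12.011 + 1×35.450 + 17×1.008 + 1×14.007 + 3×15.999 = 338.626 → 338.63 g/mol.

338.63 g/mol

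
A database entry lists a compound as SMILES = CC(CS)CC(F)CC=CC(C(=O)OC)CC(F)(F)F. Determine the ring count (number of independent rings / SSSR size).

In SMILES, each pair of matching ring-closure digits denotes one ring-closing bond; the number of such bonds equals the number of independent rings.
Ring-closure bonds here: 0.

0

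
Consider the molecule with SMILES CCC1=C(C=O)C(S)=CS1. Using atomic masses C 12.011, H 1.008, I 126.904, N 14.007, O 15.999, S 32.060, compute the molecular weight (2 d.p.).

First, the molecular formula is C7H8OS2 (counting implicit H from valence).
  C: 7 × 12.011 = 84.077
  H: 8 × 1.008 = 8.064
  O: 1 × 15.999 = 15.999
  S: 2 × 32.060 = 64.120
Sum: 7×12.011 + 8×1.008 + 1×15.999 + 2×32.060 = 172.260 → 172.26 g/mol.

172.26 g/mol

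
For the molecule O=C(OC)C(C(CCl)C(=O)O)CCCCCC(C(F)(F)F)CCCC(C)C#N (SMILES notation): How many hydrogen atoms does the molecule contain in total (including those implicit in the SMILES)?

29

Walk through each heavy atom and fill implicit hydrogens from standard valence (C 4, N 3, O 2, S 2, halogen 1):
  atom 1: O, bond orders sum to 2 (valence 2) → 0 H
  atom 2: C, bond orders sum to 4 (valence 4) → 0 H
  atom 3: O, bond orders sum to 2 (valence 2) → 0 H
  atom 4: C, bond orders sum to 1 (valence 4) → 3 H
  atom 5: C, bond orders sum to 3 (valence 4) → 1 H
  atom 6: C, bond orders sum to 3 (valence 4) → 1 H
  atom 7: C, bond orders sum to 2 (valence 4) → 2 H
  atom 8: Cl (halogen, monovalent) → 0 H
  atom 9: C, bond orders sum to 4 (valence 4) → 0 H
  atom 10: O, bond orders sum to 2 (valence 2) → 0 H
  atom 11: O, bond orders sum to 1 (valence 2) → 1 H
  atom 12: C, bond orders sum to 2 (valence 4) → 2 H
  atom 13: C, bond orders sum to 2 (valence 4) → 2 H
  atom 14: C, bond orders sum to 2 (valence 4) → 2 H
  atom 15: C, bond orders sum to 2 (valence 4) → 2 H
  atom 16: C, bond orders sum to 2 (valence 4) → 2 H
  atom 17: C, bond orders sum to 3 (valence 4) → 1 H
  atom 18: C, bond orders sum to 4 (valence 4) → 0 H
  atom 19: F (halogen, monovalent) → 0 H
  atom 20: F (halogen, monovalent) → 0 H
  atom 21: F (halogen, monovalent) → 0 H
  atom 22: C, bond orders sum to 2 (valence 4) → 2 H
  atom 23: C, bond orders sum to 2 (valence 4) → 2 H
  atom 24: C, bond orders sum to 2 (valence 4) → 2 H
  atom 25: C, bond orders sum to 3 (valence 4) → 1 H
  atom 26: C, bond orders sum to 1 (valence 4) → 3 H
  atom 27: C, bond orders sum to 4 (valence 4) → 0 H
  atom 28: N, bond orders sum to 3 (valence 3) → 0 H
Total hydrogens: 29.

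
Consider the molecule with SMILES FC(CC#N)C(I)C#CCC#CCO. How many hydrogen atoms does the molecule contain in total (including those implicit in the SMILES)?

9

Walk through each heavy atom and fill implicit hydrogens from standard valence (C 4, N 3, O 2, S 2, halogen 1):
  atom 1: F (halogen, monovalent) → 0 H
  atom 2: C, bond orders sum to 3 (valence 4) → 1 H
  atom 3: C, bond orders sum to 2 (valence 4) → 2 H
  atom 4: C, bond orders sum to 4 (valence 4) → 0 H
  atom 5: N, bond orders sum to 3 (valence 3) → 0 H
  atom 6: C, bond orders sum to 3 (valence 4) → 1 H
  atom 7: I (halogen, monovalent) → 0 H
  atom 8: C, bond orders sum to 4 (valence 4) → 0 H
  atom 9: C, bond orders sum to 4 (valence 4) → 0 H
  atom 10: C, bond orders sum to 2 (valence 4) → 2 H
  atom 11: C, bond orders sum to 4 (valence 4) → 0 H
  atom 12: C, bond orders sum to 4 (valence 4) → 0 H
  atom 13: C, bond orders sum to 2 (valence 4) → 2 H
  atom 14: O, bond orders sum to 1 (valence 2) → 1 H
Total hydrogens: 9.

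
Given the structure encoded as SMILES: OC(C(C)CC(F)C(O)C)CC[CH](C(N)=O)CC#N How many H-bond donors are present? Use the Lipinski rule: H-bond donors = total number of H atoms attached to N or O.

4

Donors: find every N or O and count the H atoms it carries.
  atom 1 (O): bond orders sum to 1 → 1 H
  atom 9 (O): bond orders sum to 1 → 1 H
  atom 15 (N): bond orders sum to 1 → 2 H
  atom 16 (O): bond orders sum to 2 → 0 H
  atom 19 (N): bond orders sum to 3 → 0 H
Lipinski HBD = 4.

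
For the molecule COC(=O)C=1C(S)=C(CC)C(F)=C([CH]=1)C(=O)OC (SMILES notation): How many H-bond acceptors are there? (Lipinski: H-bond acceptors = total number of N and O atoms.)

4

N atoms: 0; O atoms: 4.
Lipinski HBA = 0 + 4 = 4.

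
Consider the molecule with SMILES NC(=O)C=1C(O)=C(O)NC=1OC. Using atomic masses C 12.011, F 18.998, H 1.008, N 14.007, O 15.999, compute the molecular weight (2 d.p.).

172.14 g/mol

First, the molecular formula is C6H8N2O4 (counting implicit H from valence).
  C: 6 × 12.011 = 72.066
  H: 8 × 1.008 = 8.064
  N: 2 × 14.007 = 28.014
  O: 4 × 15.999 = 63.996
Sum: 6×12.011 + 8×1.008 + 2×14.007 + 4×15.999 = 172.140 → 172.14 g/mol.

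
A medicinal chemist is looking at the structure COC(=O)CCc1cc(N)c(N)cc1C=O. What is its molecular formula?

C11H14N2O3

Walk through each heavy atom and fill implicit hydrogens from standard valence (C 4, N 3, O 2, S 2, halogen 1); for lowercase aromatic atoms, an aromatic c carries 1 H when it has two neighbours and 0 H with three, and aromatic n carries 0 H:
  atom 1: C, bond orders sum to 1 (valence 4) → 3 H
  atom 2: O, bond orders sum to 2 (valence 2) → 0 H
  atom 3: C, bond orders sum to 4 (valence 4) → 0 H
  atom 4: O, bond orders sum to 2 (valence 2) → 0 H
  atom 5: C, bond orders sum to 2 (valence 4) → 2 H
  atom 6: C, bond orders sum to 2 (valence 4) → 2 H
  atom 7: aromatic c, 3 neighbours → 0 H
  atom 8: aromatic c, 2 neighbours → 1 H
  atom 9: aromatic c, 3 neighbours → 0 H
  atom 10: N, bond orders sum to 1 (valence 3) → 2 H
  atom 11: aromatic c, 3 neighbours → 0 H
  atom 12: N, bond orders sum to 1 (valence 3) → 2 H
  atom 13: aromatic c, 2 neighbours → 1 H
  atom 14: aromatic c, 3 neighbours → 0 H
  atom 15: C, bond orders sum to 3 (valence 4) → 1 H
  atom 16: O, bond orders sum to 2 (valence 2) → 0 H
Totals → C:11, H:14, N:2, O:3.
In Hill order: C11H14N2O3.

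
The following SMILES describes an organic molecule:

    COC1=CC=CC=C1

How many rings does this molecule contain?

1

In SMILES, each pair of matching ring-closure digits denotes one ring-closing bond; the number of such bonds equals the number of independent rings.
Ring-closure bonds here: 1.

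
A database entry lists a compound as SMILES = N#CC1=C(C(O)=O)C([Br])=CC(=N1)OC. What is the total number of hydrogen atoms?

Walk through each heavy atom and fill implicit hydrogens from standard valence (C 4, N 3, O 2, S 2, halogen 1):
  atom 1: N, bond orders sum to 3 (valence 3) → 0 H
  atom 2: C, bond orders sum to 4 (valence 4) → 0 H
  atom 3: C, bond orders sum to 4 (valence 4) → 0 H
  atom 4: C, bond orders sum to 4 (valence 4) → 0 H
  atom 5: C, bond orders sum to 4 (valence 4) → 0 H
  atom 6: O, bond orders sum to 1 (valence 2) → 1 H
  atom 7: O, bond orders sum to 2 (valence 2) → 0 H
  atom 8: C, bond orders sum to 4 (valence 4) → 0 H
  atom 9: Br with explicit H count 0
  atom 10: C, bond orders sum to 3 (valence 4) → 1 H
  atom 11: C, bond orders sum to 4 (valence 4) → 0 H
  atom 12: N, bond orders sum to 3 (valence 3) → 0 H
  atom 13: O, bond orders sum to 2 (valence 2) → 0 H
  atom 14: C, bond orders sum to 1 (valence 4) → 3 H
Total hydrogens: 5.

5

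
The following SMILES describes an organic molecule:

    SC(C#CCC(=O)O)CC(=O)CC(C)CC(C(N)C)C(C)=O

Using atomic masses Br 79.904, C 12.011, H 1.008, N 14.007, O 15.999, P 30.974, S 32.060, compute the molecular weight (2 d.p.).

327.44 g/mol

First, the molecular formula is C16H25NO4S (counting implicit H from valence).
  C: 16 × 12.011 = 192.176
  H: 25 × 1.008 = 25.200
  N: 1 × 14.007 = 14.007
  O: 4 × 15.999 = 63.996
  S: 1 × 32.060 = 32.060
Sum: 16×12.011 + 25×1.008 + 1×14.007 + 4×15.999 + 1×32.060 = 327.439 → 327.44 g/mol.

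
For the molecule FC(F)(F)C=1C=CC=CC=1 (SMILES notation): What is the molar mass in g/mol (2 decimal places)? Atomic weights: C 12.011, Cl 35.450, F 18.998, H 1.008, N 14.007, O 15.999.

146.11 g/mol

First, the molecular formula is C7H5F3 (counting implicit H from valence).
  C: 7 × 12.011 = 84.077
  F: 3 × 18.998 = 56.994
  H: 5 × 1.008 = 5.040
Sum: 7×12.011 + 3×18.998 + 5×1.008 = 146.111 → 146.11 g/mol.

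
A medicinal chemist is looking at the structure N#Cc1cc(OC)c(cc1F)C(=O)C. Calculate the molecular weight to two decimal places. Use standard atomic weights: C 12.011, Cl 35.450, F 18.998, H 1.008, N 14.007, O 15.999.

193.18 g/mol

First, the molecular formula is C10H8FNO2 (counting implicit H from valence).
  C: 10 × 12.011 = 120.110
  F: 1 × 18.998 = 18.998
  H: 8 × 1.008 = 8.064
  N: 1 × 14.007 = 14.007
  O: 2 × 15.999 = 31.998
Sum: 10×12.011 + 1×18.998 + 8×1.008 + 1×14.007 + 2×15.999 = 193.177 → 193.18 g/mol.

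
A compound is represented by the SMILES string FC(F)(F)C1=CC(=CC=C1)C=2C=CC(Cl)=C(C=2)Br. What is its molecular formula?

Walk through each heavy atom and fill implicit hydrogens from standard valence (C 4, N 3, O 2, S 2, halogen 1):
  atom 1: F (halogen, monovalent) → 0 H
  atom 2: C, bond orders sum to 4 (valence 4) → 0 H
  atom 3: F (halogen, monovalent) → 0 H
  atom 4: F (halogen, monovalent) → 0 H
  atom 5: C, bond orders sum to 4 (valence 4) → 0 H
  atom 6: C, bond orders sum to 3 (valence 4) → 1 H
  atom 7: C, bond orders sum to 4 (valence 4) → 0 H
  atom 8: C, bond orders sum to 3 (valence 4) → 1 H
  atom 9: C, bond orders sum to 3 (valence 4) → 1 H
  atom 10: C, bond orders sum to 3 (valence 4) → 1 H
  atom 11: C, bond orders sum to 4 (valence 4) → 0 H
  atom 12: C, bond orders sum to 3 (valence 4) → 1 H
  atom 13: C, bond orders sum to 3 (valence 4) → 1 H
  atom 14: C, bond orders sum to 4 (valence 4) → 0 H
  atom 15: Cl (halogen, monovalent) → 0 H
  atom 16: C, bond orders sum to 4 (valence 4) → 0 H
  atom 17: C, bond orders sum to 3 (valence 4) → 1 H
  atom 18: Br (halogen, monovalent) → 0 H
Totals → C:13, H:7, Br:1, Cl:1, F:3.

C13H7BrClF3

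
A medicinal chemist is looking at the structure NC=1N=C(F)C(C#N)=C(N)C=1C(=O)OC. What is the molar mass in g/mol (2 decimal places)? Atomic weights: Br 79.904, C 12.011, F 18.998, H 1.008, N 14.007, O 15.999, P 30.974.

First, the molecular formula is C8H7FN4O2 (counting implicit H from valence).
  C: 8 × 12.011 = 96.088
  F: 1 × 18.998 = 18.998
  H: 7 × 1.008 = 7.056
  N: 4 × 14.007 = 56.028
  O: 2 × 15.999 = 31.998
Sum: 8×12.011 + 1×18.998 + 7×1.008 + 4×14.007 + 2×15.999 = 210.168 → 210.17 g/mol.

210.17 g/mol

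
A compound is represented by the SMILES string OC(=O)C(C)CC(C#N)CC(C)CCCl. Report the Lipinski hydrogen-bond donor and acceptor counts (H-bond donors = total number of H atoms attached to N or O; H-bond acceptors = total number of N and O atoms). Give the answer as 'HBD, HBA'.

Donors: find every N or O and count the H atoms it carries.
  atom 1 (O): bond orders sum to 1 → 1 H
  atom 3 (O): bond orders sum to 2 → 0 H
  atom 9 (N): bond orders sum to 3 → 0 H
Lipinski HBD = 1.
Acceptors: N atoms = 1, O atoms = 2 → HBA = 3.

1, 3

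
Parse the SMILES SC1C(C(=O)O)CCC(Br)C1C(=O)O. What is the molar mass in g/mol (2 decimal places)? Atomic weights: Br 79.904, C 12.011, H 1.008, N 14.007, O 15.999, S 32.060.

283.14 g/mol

First, the molecular formula is C8H11BrO4S (counting implicit H from valence).
  Br: 1 × 79.904 = 79.904
  C: 8 × 12.011 = 96.088
  H: 11 × 1.008 = 11.088
  O: 4 × 15.999 = 63.996
  S: 1 × 32.060 = 32.060
Sum: 1×79.904 + 8×12.011 + 11×1.008 + 4×15.999 + 1×32.060 = 283.136 → 283.14 g/mol.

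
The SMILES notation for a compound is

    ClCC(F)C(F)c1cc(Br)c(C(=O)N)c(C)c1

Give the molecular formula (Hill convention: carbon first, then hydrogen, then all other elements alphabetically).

Walk through each heavy atom and fill implicit hydrogens from standard valence (C 4, N 3, O 2, S 2, halogen 1); for lowercase aromatic atoms, an aromatic c carries 1 H when it has two neighbours and 0 H with three, and aromatic n carries 0 H:
  atom 1: Cl (halogen, monovalent) → 0 H
  atom 2: C, bond orders sum to 2 (valence 4) → 2 H
  atom 3: C, bond orders sum to 3 (valence 4) → 1 H
  atom 4: F (halogen, monovalent) → 0 H
  atom 5: C, bond orders sum to 3 (valence 4) → 1 H
  atom 6: F (halogen, monovalent) → 0 H
  atom 7: aromatic c, 3 neighbours → 0 H
  atom 8: aromatic c, 2 neighbours → 1 H
  atom 9: aromatic c, 3 neighbours → 0 H
  atom 10: Br (halogen, monovalent) → 0 H
  atom 11: aromatic c, 3 neighbours → 0 H
  atom 12: C, bond orders sum to 4 (valence 4) → 0 H
  atom 13: O, bond orders sum to 2 (valence 2) → 0 H
  atom 14: N, bond orders sum to 1 (valence 3) → 2 H
  atom 15: aromatic c, 3 neighbours → 0 H
  atom 16: C, bond orders sum to 1 (valence 4) → 3 H
  atom 17: aromatic c, 2 neighbours → 1 H
Totals → C:11, H:11, Br:1, Cl:1, F:2, N:1, O:1.
In Hill order: C11H11BrClF2NO.

C11H11BrClF2NO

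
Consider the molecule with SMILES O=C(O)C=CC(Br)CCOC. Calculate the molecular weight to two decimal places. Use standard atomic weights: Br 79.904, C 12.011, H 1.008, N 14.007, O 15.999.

223.07 g/mol

First, the molecular formula is C7H11BrO3 (counting implicit H from valence).
  Br: 1 × 79.904 = 79.904
  C: 7 × 12.011 = 84.077
  H: 11 × 1.008 = 11.088
  O: 3 × 15.999 = 47.997
Sum: 1×79.904 + 7×12.011 + 11×1.008 + 3×15.999 = 223.066 → 223.07 g/mol.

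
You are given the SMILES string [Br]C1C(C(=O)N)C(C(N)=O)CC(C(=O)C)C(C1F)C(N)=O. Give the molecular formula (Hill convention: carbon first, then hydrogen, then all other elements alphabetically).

Walk through each heavy atom and fill implicit hydrogens from standard valence (C 4, N 3, O 2, S 2, halogen 1):
  atom 1: Br with explicit H count 0
  atom 2: C, bond orders sum to 3 (valence 4) → 1 H
  atom 3: C, bond orders sum to 3 (valence 4) → 1 H
  atom 4: C, bond orders sum to 4 (valence 4) → 0 H
  atom 5: O, bond orders sum to 2 (valence 2) → 0 H
  atom 6: N, bond orders sum to 1 (valence 3) → 2 H
  atom 7: C, bond orders sum to 3 (valence 4) → 1 H
  atom 8: C, bond orders sum to 4 (valence 4) → 0 H
  atom 9: N, bond orders sum to 1 (valence 3) → 2 H
  atom 10: O, bond orders sum to 2 (valence 2) → 0 H
  atom 11: C, bond orders sum to 2 (valence 4) → 2 H
  atom 12: C, bond orders sum to 3 (valence 4) → 1 H
  atom 13: C, bond orders sum to 4 (valence 4) → 0 H
  atom 14: O, bond orders sum to 2 (valence 2) → 0 H
  atom 15: C, bond orders sum to 1 (valence 4) → 3 H
  atom 16: C, bond orders sum to 3 (valence 4) → 1 H
  atom 17: C, bond orders sum to 3 (valence 4) → 1 H
  atom 18: F (halogen, monovalent) → 0 H
  atom 19: C, bond orders sum to 4 (valence 4) → 0 H
  atom 20: N, bond orders sum to 1 (valence 3) → 2 H
  atom 21: O, bond orders sum to 2 (valence 2) → 0 H
Totals → C:12, H:17, Br:1, F:1, N:3, O:4.

C12H17BrFN3O4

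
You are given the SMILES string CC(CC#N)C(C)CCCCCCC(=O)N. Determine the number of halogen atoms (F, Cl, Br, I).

0

Scan the SMILES for the halogen motif — none present.
Groups that are present: 1 amide, 1 nitrile.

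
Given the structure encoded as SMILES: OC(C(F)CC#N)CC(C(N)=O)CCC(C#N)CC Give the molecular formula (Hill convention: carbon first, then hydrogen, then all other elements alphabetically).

C13H20FN3O2

Walk through each heavy atom and fill implicit hydrogens from standard valence (C 4, N 3, O 2, S 2, halogen 1):
  atom 1: O, bond orders sum to 1 (valence 2) → 1 H
  atom 2: C, bond orders sum to 3 (valence 4) → 1 H
  atom 3: C, bond orders sum to 3 (valence 4) → 1 H
  atom 4: F (halogen, monovalent) → 0 H
  atom 5: C, bond orders sum to 2 (valence 4) → 2 H
  atom 6: C, bond orders sum to 4 (valence 4) → 0 H
  atom 7: N, bond orders sum to 3 (valence 3) → 0 H
  atom 8: C, bond orders sum to 2 (valence 4) → 2 H
  atom 9: C, bond orders sum to 3 (valence 4) → 1 H
  atom 10: C, bond orders sum to 4 (valence 4) → 0 H
  atom 11: N, bond orders sum to 1 (valence 3) → 2 H
  atom 12: O, bond orders sum to 2 (valence 2) → 0 H
  atom 13: C, bond orders sum to 2 (valence 4) → 2 H
  atom 14: C, bond orders sum to 2 (valence 4) → 2 H
  atom 15: C, bond orders sum to 3 (valence 4) → 1 H
  atom 16: C, bond orders sum to 4 (valence 4) → 0 H
  atom 17: N, bond orders sum to 3 (valence 3) → 0 H
  atom 18: C, bond orders sum to 2 (valence 4) → 2 H
  atom 19: C, bond orders sum to 1 (valence 4) → 3 H
Totals → C:13, H:20, F:1, N:3, O:2.
In Hill order: C13H20FN3O2.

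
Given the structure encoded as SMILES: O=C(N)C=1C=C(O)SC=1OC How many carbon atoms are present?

Count every carbon token in the SMILES (each C, including those in ring-closure positions and inside branches).
Carbon count: 6.

6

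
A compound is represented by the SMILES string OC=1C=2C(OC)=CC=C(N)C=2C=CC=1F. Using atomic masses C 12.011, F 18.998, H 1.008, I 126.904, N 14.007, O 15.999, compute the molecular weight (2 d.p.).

First, the molecular formula is C11H10FNO2 (counting implicit H from valence).
  C: 11 × 12.011 = 132.121
  F: 1 × 18.998 = 18.998
  H: 10 × 1.008 = 10.080
  N: 1 × 14.007 = 14.007
  O: 2 × 15.999 = 31.998
Sum: 11×12.011 + 1×18.998 + 10×1.008 + 1×14.007 + 2×15.999 = 207.204 → 207.20 g/mol.

207.20 g/mol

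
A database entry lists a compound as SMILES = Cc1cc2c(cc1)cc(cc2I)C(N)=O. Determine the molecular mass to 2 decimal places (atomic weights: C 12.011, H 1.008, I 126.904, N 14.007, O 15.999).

First, the molecular formula is C12H10INO (counting implicit H from valence).
  C: 12 × 12.011 = 144.132
  H: 10 × 1.008 = 10.080
  I: 1 × 126.904 = 126.904
  N: 1 × 14.007 = 14.007
  O: 1 × 15.999 = 15.999
Sum: 12×12.011 + 10×1.008 + 1×126.904 + 1×14.007 + 1×15.999 = 311.122 → 311.12 g/mol.

311.12 g/mol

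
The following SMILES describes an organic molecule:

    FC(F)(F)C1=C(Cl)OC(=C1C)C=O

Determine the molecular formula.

C7H4ClF3O2

Walk through each heavy atom and fill implicit hydrogens from standard valence (C 4, N 3, O 2, S 2, halogen 1):
  atom 1: F (halogen, monovalent) → 0 H
  atom 2: C, bond orders sum to 4 (valence 4) → 0 H
  atom 3: F (halogen, monovalent) → 0 H
  atom 4: F (halogen, monovalent) → 0 H
  atom 5: C, bond orders sum to 4 (valence 4) → 0 H
  atom 6: C, bond orders sum to 4 (valence 4) → 0 H
  atom 7: Cl (halogen, monovalent) → 0 H
  atom 8: O, bond orders sum to 2 (valence 2) → 0 H
  atom 9: C, bond orders sum to 4 (valence 4) → 0 H
  atom 10: C, bond orders sum to 4 (valence 4) → 0 H
  atom 11: C, bond orders sum to 1 (valence 4) → 3 H
  atom 12: C, bond orders sum to 3 (valence 4) → 1 H
  atom 13: O, bond orders sum to 2 (valence 2) → 0 H
Totals → C:7, H:4, Cl:1, F:3, O:2.
In Hill order: C7H4ClF3O2.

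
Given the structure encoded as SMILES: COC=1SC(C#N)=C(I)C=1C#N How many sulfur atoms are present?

Scan the SMILES for S atoms (remember two-letter symbols like Cl and Br are single atoms).
Sulfur count: 1.

1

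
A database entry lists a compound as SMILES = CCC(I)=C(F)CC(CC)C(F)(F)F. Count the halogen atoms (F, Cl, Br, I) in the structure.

Halogen atoms appear at heavy-atom positions 4, 6, 12, 13, 14 (4×F, 1×I).
Other groups present: 1 alkene.
Halogen count: 5.

5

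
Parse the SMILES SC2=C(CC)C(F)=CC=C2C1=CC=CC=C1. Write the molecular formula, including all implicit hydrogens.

Walk through each heavy atom and fill implicit hydrogens from standard valence (C 4, N 3, O 2, S 2, halogen 1):
  atom 1: S, bond orders sum to 1 (valence 2) → 1 H
  atom 2: C, bond orders sum to 4 (valence 4) → 0 H
  atom 3: C, bond orders sum to 4 (valence 4) → 0 H
  atom 4: C, bond orders sum to 2 (valence 4) → 2 H
  atom 5: C, bond orders sum to 1 (valence 4) → 3 H
  atom 6: C, bond orders sum to 4 (valence 4) → 0 H
  atom 7: F (halogen, monovalent) → 0 H
  atom 8: C, bond orders sum to 3 (valence 4) → 1 H
  atom 9: C, bond orders sum to 3 (valence 4) → 1 H
  atom 10: C, bond orders sum to 4 (valence 4) → 0 H
  atom 11: C, bond orders sum to 4 (valence 4) → 0 H
  atom 12: C, bond orders sum to 3 (valence 4) → 1 H
  atom 13: C, bond orders sum to 3 (valence 4) → 1 H
  atom 14: C, bond orders sum to 3 (valence 4) → 1 H
  atom 15: C, bond orders sum to 3 (valence 4) → 1 H
  atom 16: C, bond orders sum to 3 (valence 4) → 1 H
Totals → C:14, H:13, F:1, S:1.

C14H13FS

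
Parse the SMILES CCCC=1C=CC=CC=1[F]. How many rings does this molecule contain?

In SMILES, each pair of matching ring-closure digits denotes one ring-closing bond; the number of such bonds equals the number of independent rings.
Ring-closure bonds here: 1.

1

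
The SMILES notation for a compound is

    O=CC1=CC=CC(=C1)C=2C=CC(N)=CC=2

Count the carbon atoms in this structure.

13

Count every carbon token in the SMILES (each C, including those in ring-closure positions and inside branches).
Carbon count: 13.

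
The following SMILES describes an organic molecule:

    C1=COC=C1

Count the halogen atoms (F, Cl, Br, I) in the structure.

0

Scan the SMILES for the halogen motif — none present.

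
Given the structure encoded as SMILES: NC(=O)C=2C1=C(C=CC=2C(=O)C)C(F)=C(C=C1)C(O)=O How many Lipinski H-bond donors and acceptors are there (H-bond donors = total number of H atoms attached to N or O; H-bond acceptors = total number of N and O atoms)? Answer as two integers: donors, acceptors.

3, 5

Donors: find every N or O and count the H atoms it carries.
  atom 1 (N): bond orders sum to 1 → 2 H
  atom 3 (O): bond orders sum to 2 → 0 H
  atom 11 (O): bond orders sum to 2 → 0 H
  atom 19 (O): bond orders sum to 1 → 1 H
  atom 20 (O): bond orders sum to 2 → 0 H
Lipinski HBD = 3.
Acceptors: N atoms = 1, O atoms = 4 → HBA = 5.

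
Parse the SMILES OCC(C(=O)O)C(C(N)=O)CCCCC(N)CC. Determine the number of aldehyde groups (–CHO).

0

Scan the SMILES for the aldehyde motif — none present.
Groups that are present: 1 amide, 1 carboxylic acid, 1 hydroxyl, 1 primary amine.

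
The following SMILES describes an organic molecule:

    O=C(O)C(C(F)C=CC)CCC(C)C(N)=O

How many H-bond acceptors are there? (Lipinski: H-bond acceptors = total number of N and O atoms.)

4

N atoms: 1; O atoms: 3.
Lipinski HBA = 1 + 3 = 4.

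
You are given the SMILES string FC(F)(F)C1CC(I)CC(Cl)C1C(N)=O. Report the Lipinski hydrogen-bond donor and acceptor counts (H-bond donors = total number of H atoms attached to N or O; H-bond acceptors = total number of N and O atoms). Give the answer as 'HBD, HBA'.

2, 2

Donors: find every N or O and count the H atoms it carries.
  atom 14 (N): bond orders sum to 1 → 2 H
  atom 15 (O): bond orders sum to 2 → 0 H
Lipinski HBD = 2.
Acceptors: N atoms = 1, O atoms = 1 → HBA = 2.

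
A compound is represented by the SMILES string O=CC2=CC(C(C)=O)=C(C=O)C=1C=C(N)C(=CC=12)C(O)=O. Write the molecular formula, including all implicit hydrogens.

C15H11NO5

Walk through each heavy atom and fill implicit hydrogens from standard valence (C 4, N 3, O 2, S 2, halogen 1):
  atom 1: O, bond orders sum to 2 (valence 2) → 0 H
  atom 2: C, bond orders sum to 3 (valence 4) → 1 H
  atom 3: C, bond orders sum to 4 (valence 4) → 0 H
  atom 4: C, bond orders sum to 3 (valence 4) → 1 H
  atom 5: C, bond orders sum to 4 (valence 4) → 0 H
  atom 6: C, bond orders sum to 4 (valence 4) → 0 H
  atom 7: C, bond orders sum to 1 (valence 4) → 3 H
  atom 8: O, bond orders sum to 2 (valence 2) → 0 H
  atom 9: C, bond orders sum to 4 (valence 4) → 0 H
  atom 10: C, bond orders sum to 3 (valence 4) → 1 H
  atom 11: O, bond orders sum to 2 (valence 2) → 0 H
  atom 12: C, bond orders sum to 4 (valence 4) → 0 H
  atom 13: C, bond orders sum to 3 (valence 4) → 1 H
  atom 14: C, bond orders sum to 4 (valence 4) → 0 H
  atom 15: N, bond orders sum to 1 (valence 3) → 2 H
  atom 16: C, bond orders sum to 4 (valence 4) → 0 H
  atom 17: C, bond orders sum to 3 (valence 4) → 1 H
  atom 18: C, bond orders sum to 4 (valence 4) → 0 H
  atom 19: C, bond orders sum to 4 (valence 4) → 0 H
  atom 20: O, bond orders sum to 1 (valence 2) → 1 H
  atom 21: O, bond orders sum to 2 (valence 2) → 0 H
Totals → C:15, H:11, N:1, O:5.
In Hill order: C15H11NO5.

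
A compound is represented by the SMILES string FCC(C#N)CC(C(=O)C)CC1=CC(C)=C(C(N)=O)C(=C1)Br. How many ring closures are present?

1

In SMILES, each pair of matching ring-closure digits denotes one ring-closing bond; the number of such bonds equals the number of independent rings.
Ring-closure bonds here: 1.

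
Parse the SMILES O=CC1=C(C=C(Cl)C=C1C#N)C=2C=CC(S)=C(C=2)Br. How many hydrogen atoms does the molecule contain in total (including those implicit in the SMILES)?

7

Walk through each heavy atom and fill implicit hydrogens from standard valence (C 4, N 3, O 2, S 2, halogen 1):
  atom 1: O, bond orders sum to 2 (valence 2) → 0 H
  atom 2: C, bond orders sum to 3 (valence 4) → 1 H
  atom 3: C, bond orders sum to 4 (valence 4) → 0 H
  atom 4: C, bond orders sum to 4 (valence 4) → 0 H
  atom 5: C, bond orders sum to 3 (valence 4) → 1 H
  atom 6: C, bond orders sum to 4 (valence 4) → 0 H
  atom 7: Cl (halogen, monovalent) → 0 H
  atom 8: C, bond orders sum to 3 (valence 4) → 1 H
  atom 9: C, bond orders sum to 4 (valence 4) → 0 H
  atom 10: C, bond orders sum to 4 (valence 4) → 0 H
  atom 11: N, bond orders sum to 3 (valence 3) → 0 H
  atom 12: C, bond orders sum to 4 (valence 4) → 0 H
  atom 13: C, bond orders sum to 3 (valence 4) → 1 H
  atom 14: C, bond orders sum to 3 (valence 4) → 1 H
  atom 15: C, bond orders sum to 4 (valence 4) → 0 H
  atom 16: S, bond orders sum to 1 (valence 2) → 1 H
  atom 17: C, bond orders sum to 4 (valence 4) → 0 H
  atom 18: C, bond orders sum to 3 (valence 4) → 1 H
  atom 19: Br (halogen, monovalent) → 0 H
Total hydrogens: 7.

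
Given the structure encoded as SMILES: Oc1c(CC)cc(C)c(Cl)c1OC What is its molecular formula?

Walk through each heavy atom and fill implicit hydrogens from standard valence (C 4, N 3, O 2, S 2, halogen 1); for lowercase aromatic atoms, an aromatic c carries 1 H when it has two neighbours and 0 H with three, and aromatic n carries 0 H:
  atom 1: O, bond orders sum to 1 (valence 2) → 1 H
  atom 2: aromatic c, 3 neighbours → 0 H
  atom 3: aromatic c, 3 neighbours → 0 H
  atom 4: C, bond orders sum to 2 (valence 4) → 2 H
  atom 5: C, bond orders sum to 1 (valence 4) → 3 H
  atom 6: aromatic c, 2 neighbours → 1 H
  atom 7: aromatic c, 3 neighbours → 0 H
  atom 8: C, bond orders sum to 1 (valence 4) → 3 H
  atom 9: aromatic c, 3 neighbours → 0 H
  atom 10: Cl (halogen, monovalent) → 0 H
  atom 11: aromatic c, 3 neighbours → 0 H
  atom 12: O, bond orders sum to 2 (valence 2) → 0 H
  atom 13: C, bond orders sum to 1 (valence 4) → 3 H
Totals → C:10, H:13, Cl:1, O:2.

C10H13ClO2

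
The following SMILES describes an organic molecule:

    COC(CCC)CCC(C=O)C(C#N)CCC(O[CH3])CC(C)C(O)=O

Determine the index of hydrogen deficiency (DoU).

Molecular formula: C19H33NO5.
DoU = (2C + 2 + N − H − X) / 2, where X is the halogen count and O/S are ignored.
    = (2·19 + 2 + 1 − 33 − 0) / 2 = 8 / 2 = 4.

4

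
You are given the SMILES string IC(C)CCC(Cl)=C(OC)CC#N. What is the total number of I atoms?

1

Scan the SMILES for I atoms (remember two-letter symbols like Cl and Br are single atoms).
Iodine count: 1.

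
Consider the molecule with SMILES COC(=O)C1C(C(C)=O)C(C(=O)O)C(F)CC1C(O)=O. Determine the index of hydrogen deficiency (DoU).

5

Molecular formula: C12H15FO7.
DoU = (2C + 2 + N − H − X) / 2, where X is the halogen count and O/S are ignored.
    = (2·12 + 2 + 0 − 15 − 1) / 2 = 10 / 2 = 5.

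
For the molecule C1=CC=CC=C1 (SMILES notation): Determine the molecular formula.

Walk through each heavy atom and fill implicit hydrogens from standard valence (C 4, N 3, O 2, S 2, halogen 1):
  atom 1: C, bond orders sum to 3 (valence 4) → 1 H
  atom 2: C, bond orders sum to 3 (valence 4) → 1 H
  atom 3: C, bond orders sum to 3 (valence 4) → 1 H
  atom 4: C, bond orders sum to 3 (valence 4) → 1 H
  atom 5: C, bond orders sum to 3 (valence 4) → 1 H
  atom 6: C, bond orders sum to 3 (valence 4) → 1 H
Totals → C:6, H:6.
In Hill order: C6H6.

C6H6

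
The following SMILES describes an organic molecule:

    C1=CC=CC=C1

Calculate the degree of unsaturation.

Degree of unsaturation = (number of rings) + (number of π bonds).
Ring closures in the SMILES: 1.
π bonds: 3 double bonds (each 1 DoU) → 3 DoU from unsaturation.
Total DoU = 1 + 3 = 4.

4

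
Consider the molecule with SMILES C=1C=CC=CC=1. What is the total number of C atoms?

6

Count every carbon token in the SMILES (each C, including those in ring-closure positions and inside branches).
Carbon count: 6.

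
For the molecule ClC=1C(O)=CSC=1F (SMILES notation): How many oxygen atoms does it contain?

1

Scan the SMILES for O atoms (remember two-letter symbols like Cl and Br are single atoms).
Oxygen count: 1.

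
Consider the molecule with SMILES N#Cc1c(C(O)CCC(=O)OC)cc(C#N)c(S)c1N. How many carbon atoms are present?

Count every carbon token in the SMILES (each C, including those in ring-closure positions and inside branches).
Carbon count: 13.

13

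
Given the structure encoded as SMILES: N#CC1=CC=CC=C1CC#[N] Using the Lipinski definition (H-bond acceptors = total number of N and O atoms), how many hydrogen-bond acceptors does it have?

N atoms: 2; O atoms: 0.
Lipinski HBA = 2 + 0 = 2.

2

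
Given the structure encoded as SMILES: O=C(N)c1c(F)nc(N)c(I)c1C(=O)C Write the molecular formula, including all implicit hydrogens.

Walk through each heavy atom and fill implicit hydrogens from standard valence (C 4, N 3, O 2, S 2, halogen 1); for lowercase aromatic atoms, an aromatic c carries 1 H when it has two neighbours and 0 H with three, and aromatic n carries 0 H:
  atom 1: O, bond orders sum to 2 (valence 2) → 0 H
  atom 2: C, bond orders sum to 4 (valence 4) → 0 H
  atom 3: N, bond orders sum to 1 (valence 3) → 2 H
  atom 4: aromatic c, 3 neighbours → 0 H
  atom 5: aromatic c, 3 neighbours → 0 H
  atom 6: F (halogen, monovalent) → 0 H
  atom 7: aromatic n, 2 neighbours → 0 H
  atom 8: aromatic c, 3 neighbours → 0 H
  atom 9: N, bond orders sum to 1 (valence 3) → 2 H
  atom 10: aromatic c, 3 neighbours → 0 H
  atom 11: I (halogen, monovalent) → 0 H
  atom 12: aromatic c, 3 neighbours → 0 H
  atom 13: C, bond orders sum to 4 (valence 4) → 0 H
  atom 14: O, bond orders sum to 2 (valence 2) → 0 H
  atom 15: C, bond orders sum to 1 (valence 4) → 3 H
Totals → C:8, H:7, F:1, I:1, N:3, O:2.

C8H7FIN3O2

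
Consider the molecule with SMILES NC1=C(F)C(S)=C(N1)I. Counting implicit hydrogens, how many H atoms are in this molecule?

Walk through each heavy atom and fill implicit hydrogens from standard valence (C 4, N 3, O 2, S 2, halogen 1):
  atom 1: N, bond orders sum to 1 (valence 3) → 2 H
  atom 2: C, bond orders sum to 4 (valence 4) → 0 H
  atom 3: C, bond orders sum to 4 (valence 4) → 0 H
  atom 4: F (halogen, monovalent) → 0 H
  atom 5: C, bond orders sum to 4 (valence 4) → 0 H
  atom 6: S, bond orders sum to 1 (valence 2) → 1 H
  atom 7: C, bond orders sum to 4 (valence 4) → 0 H
  atom 8: N, bond orders sum to 2 (valence 3) → 1 H
  atom 9: I (halogen, monovalent) → 0 H
Total hydrogens: 4.

4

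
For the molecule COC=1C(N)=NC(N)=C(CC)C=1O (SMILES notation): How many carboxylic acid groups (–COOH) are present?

0

Scan the SMILES for the carboxylic acid motif — none present.
Groups that are present: 1 ether, 1 hydroxyl, 2 primary amine.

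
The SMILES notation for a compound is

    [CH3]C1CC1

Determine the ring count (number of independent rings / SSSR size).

In SMILES, each pair of matching ring-closure digits denotes one ring-closing bond; the number of such bonds equals the number of independent rings.
Ring-closure bonds here: 1.

1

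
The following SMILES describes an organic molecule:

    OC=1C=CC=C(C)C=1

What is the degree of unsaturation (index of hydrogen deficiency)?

4

Molecular formula: C7H8O.
DoU = (2C + 2 + N − H − X) / 2, where X is the halogen count and O/S are ignored.
    = (2·7 + 2 + 0 − 8 − 0) / 2 = 8 / 2 = 4.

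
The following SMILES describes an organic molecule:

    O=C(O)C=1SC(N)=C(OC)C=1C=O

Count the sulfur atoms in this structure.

Scan the SMILES for S atoms (remember two-letter symbols like Cl and Br are single atoms).
Sulfur count: 1.

1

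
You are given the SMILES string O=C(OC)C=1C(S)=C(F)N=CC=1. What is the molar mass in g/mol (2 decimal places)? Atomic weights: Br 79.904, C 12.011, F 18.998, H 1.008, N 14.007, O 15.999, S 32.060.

187.19 g/mol

First, the molecular formula is C7H6FNO2S (counting implicit H from valence).
  C: 7 × 12.011 = 84.077
  F: 1 × 18.998 = 18.998
  H: 6 × 1.008 = 6.048
  N: 1 × 14.007 = 14.007
  O: 2 × 15.999 = 31.998
  S: 1 × 32.060 = 32.060
Sum: 7×12.011 + 1×18.998 + 6×1.008 + 1×14.007 + 2×15.999 + 1×32.060 = 187.188 → 187.19 g/mol.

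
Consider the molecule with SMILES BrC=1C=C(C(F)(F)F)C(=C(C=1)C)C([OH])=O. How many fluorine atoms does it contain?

3

Scan the SMILES for F atoms (remember two-letter symbols like Cl and Br are single atoms).
Fluorine count: 3.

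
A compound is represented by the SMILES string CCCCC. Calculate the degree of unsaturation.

Molecular formula: C5H12.
DoU = (2C + 2 + N − H − X) / 2, where X is the halogen count and O/S are ignored.
    = (2·5 + 2 + 0 − 12 − 0) / 2 = 0 / 2 = 0.

0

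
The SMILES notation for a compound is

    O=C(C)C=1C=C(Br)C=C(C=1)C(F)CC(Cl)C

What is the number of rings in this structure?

In SMILES, each pair of matching ring-closure digits denotes one ring-closing bond; the number of such bonds equals the number of independent rings.
Ring-closure bonds here: 1.

1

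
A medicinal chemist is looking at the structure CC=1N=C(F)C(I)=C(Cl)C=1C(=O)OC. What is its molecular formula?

Walk through each heavy atom and fill implicit hydrogens from standard valence (C 4, N 3, O 2, S 2, halogen 1):
  atom 1: C, bond orders sum to 1 (valence 4) → 3 H
  atom 2: C, bond orders sum to 4 (valence 4) → 0 H
  atom 3: N, bond orders sum to 3 (valence 3) → 0 H
  atom 4: C, bond orders sum to 4 (valence 4) → 0 H
  atom 5: F (halogen, monovalent) → 0 H
  atom 6: C, bond orders sum to 4 (valence 4) → 0 H
  atom 7: I (halogen, monovalent) → 0 H
  atom 8: C, bond orders sum to 4 (valence 4) → 0 H
  atom 9: Cl (halogen, monovalent) → 0 H
  atom 10: C, bond orders sum to 4 (valence 4) → 0 H
  atom 11: C, bond orders sum to 4 (valence 4) → 0 H
  atom 12: O, bond orders sum to 2 (valence 2) → 0 H
  atom 13: O, bond orders sum to 2 (valence 2) → 0 H
  atom 14: C, bond orders sum to 1 (valence 4) → 3 H
Totals → C:8, H:6, Cl:1, F:1, I:1, N:1, O:2.
In Hill order: C8H6ClFINO2.

C8H6ClFINO2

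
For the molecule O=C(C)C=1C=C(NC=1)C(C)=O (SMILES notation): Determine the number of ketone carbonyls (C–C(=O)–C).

The ketone motif appears at heavy-atom positions 2, 9 in the SMILES.
Ketone count: 2.

2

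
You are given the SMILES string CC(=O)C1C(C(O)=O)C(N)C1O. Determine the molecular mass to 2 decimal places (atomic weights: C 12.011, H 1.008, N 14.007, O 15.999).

173.17 g/mol

First, the molecular formula is C7H11NO4 (counting implicit H from valence).
  C: 7 × 12.011 = 84.077
  H: 11 × 1.008 = 11.088
  N: 1 × 14.007 = 14.007
  O: 4 × 15.999 = 63.996
Sum: 7×12.011 + 11×1.008 + 1×14.007 + 4×15.999 = 173.168 → 173.17 g/mol.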